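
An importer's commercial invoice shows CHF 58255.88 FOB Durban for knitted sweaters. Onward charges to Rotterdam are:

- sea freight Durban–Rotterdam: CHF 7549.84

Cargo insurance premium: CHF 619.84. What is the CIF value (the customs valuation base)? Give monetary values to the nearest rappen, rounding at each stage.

CIF value: CHF 66425.56

CIF = FOB price + freight + insurance
CIF = 58255.88 + 7549.84 + 619.84 = 66425.56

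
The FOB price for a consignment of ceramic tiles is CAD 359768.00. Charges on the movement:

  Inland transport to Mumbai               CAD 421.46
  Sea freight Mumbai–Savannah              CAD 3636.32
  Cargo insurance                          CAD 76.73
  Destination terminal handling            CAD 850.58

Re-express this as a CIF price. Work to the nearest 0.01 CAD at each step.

Not relevant to the conversion: inland to port — on the seller under both FOB and CIF; already in the FOB price and stays in the CIF price. destination terminal — on the buyer under both terms; not part of either seller's price.
From FOB to CIF, the seller additionally bears: freight, insurance.
CIF price = 359768.00 + 3636.32 + 76.73 = 363481.05

CIF price: CAD 363481.05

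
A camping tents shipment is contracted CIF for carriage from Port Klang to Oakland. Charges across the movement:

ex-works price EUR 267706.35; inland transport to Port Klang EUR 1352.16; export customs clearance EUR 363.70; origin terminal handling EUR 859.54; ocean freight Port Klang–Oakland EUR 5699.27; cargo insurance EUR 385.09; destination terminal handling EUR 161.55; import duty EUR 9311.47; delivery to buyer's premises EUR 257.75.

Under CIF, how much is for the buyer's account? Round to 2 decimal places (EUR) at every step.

CIF: the seller pays costs through ocean freight and marine insurance to the destination port.
Seller's account: goods 267706.35 + inland to port 1352.16 + export clearance 363.70 + origin terminal 859.54 + freight 5699.27 + insurance 385.09 = 276366.11
Buyer's account: destination terminal 161.55 + duty 9311.47 + delivery 257.75 = 9730.77

Buyer's account: EUR 9730.77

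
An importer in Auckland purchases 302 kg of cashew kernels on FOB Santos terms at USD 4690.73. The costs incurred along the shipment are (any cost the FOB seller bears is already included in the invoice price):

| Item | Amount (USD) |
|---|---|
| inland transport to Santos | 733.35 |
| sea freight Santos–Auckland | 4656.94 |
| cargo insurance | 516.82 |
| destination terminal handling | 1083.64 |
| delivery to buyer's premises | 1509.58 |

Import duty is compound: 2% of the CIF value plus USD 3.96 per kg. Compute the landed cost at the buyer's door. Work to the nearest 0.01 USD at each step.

Total landed cost: USD 13850.92

FOB: the seller bears costs until goods are on board at the origin port; the buyer bears freight, insurance and all costs thereafter.
Already in the invoice (seller's account under FOB): inland to port — exclude.
CIF value = FOB price + freight + insurance = 4690.73 + 4656.94 + 516.82 = 9864.49
Ad valorem component: 9864.49 × 2% = 197.29
Specific component: 302 × 3.96 = 1195.92
Import duty = 197.29 + 1195.92 = 1393.21
Buyer bears: freight 4656.94 + insurance 516.82 + destination terminal 1083.64 + delivery 1509.58 + duty 1393.21 = 9160.19
Landed cost = invoice 4690.73 + 9160.19 = 13850.92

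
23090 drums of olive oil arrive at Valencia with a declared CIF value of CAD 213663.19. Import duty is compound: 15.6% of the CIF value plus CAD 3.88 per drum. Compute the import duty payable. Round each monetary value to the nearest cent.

Import duty: CAD 122920.66

Ad valorem component: 213663.19 × 15.6% = 33331.46
Specific component: 23090 × 3.88 = 89589.20
Import duty = 33331.46 + 89589.20 = 122920.66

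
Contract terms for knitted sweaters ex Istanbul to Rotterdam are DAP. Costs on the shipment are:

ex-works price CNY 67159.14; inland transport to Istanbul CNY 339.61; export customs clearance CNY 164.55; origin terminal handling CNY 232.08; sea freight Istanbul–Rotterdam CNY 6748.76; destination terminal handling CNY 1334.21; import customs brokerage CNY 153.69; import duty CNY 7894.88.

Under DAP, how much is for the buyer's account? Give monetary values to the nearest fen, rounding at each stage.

Buyer's account: CNY 8048.57

DAP: the seller bears all costs to the named destination except import duty and clearance.
Seller's account: goods 67159.14 + inland to port 339.61 + export clearance 164.55 + origin terminal 232.08 + freight 6748.76 + destination terminal 1334.21 = 75978.35
Buyer's account: brokerage 153.69 + duty 7894.88 = 8048.57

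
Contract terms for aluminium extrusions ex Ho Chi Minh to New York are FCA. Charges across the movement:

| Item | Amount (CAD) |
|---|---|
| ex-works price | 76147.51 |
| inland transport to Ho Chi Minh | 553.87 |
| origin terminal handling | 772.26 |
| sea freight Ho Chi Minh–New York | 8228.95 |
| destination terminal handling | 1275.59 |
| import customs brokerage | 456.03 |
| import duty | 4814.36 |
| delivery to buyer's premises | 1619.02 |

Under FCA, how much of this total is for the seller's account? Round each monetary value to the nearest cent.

Seller's account: CAD 76701.38

FCA: the seller delivers export-cleared goods to the carrier; the buyer bears costs from that point.
Seller's account: goods 76147.51 + inland to port 553.87 = 76701.38
Buyer's account: origin terminal 772.26 + freight 8228.95 + destination terminal 1275.59 + brokerage 456.03 + duty 4814.36 + delivery 1619.02 = 17166.21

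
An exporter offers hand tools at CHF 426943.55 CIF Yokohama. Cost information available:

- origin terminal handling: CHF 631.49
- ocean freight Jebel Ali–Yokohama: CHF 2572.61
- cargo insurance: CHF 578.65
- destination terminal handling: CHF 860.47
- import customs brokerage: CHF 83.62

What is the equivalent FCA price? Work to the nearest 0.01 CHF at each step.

FCA price: CHF 423160.80

Not relevant to the conversion: destination terminal, brokerage — on the buyer under both terms; not part of either seller's price.
From CIF to FCA, the seller no longer bears: origin terminal, freight, insurance.
FCA price = 426943.55 − 631.49 − 2572.61 − 578.65 = 423160.80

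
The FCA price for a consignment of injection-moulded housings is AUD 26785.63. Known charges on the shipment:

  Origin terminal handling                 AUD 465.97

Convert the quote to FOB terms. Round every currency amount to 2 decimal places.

From FCA to FOB, the seller additionally bears: origin terminal.
FOB price = 26785.63 + 465.97 = 27251.60

FOB price: AUD 27251.60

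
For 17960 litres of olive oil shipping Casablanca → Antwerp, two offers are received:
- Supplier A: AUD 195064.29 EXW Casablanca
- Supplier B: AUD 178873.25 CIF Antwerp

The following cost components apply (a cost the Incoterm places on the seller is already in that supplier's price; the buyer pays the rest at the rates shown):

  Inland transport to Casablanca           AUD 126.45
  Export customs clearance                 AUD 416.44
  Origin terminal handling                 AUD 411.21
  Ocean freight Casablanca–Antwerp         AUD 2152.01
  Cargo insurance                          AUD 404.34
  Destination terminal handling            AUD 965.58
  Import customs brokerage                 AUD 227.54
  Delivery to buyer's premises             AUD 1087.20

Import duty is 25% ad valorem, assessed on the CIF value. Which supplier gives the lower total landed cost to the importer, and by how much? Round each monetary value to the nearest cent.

Supplier B is cheaper by AUD 24626.87

Supplier A (EXW):
CIF value = EXW price + inland to port + export clearance + origin terminal + freight + insurance = 195064.29 + 126.45 + 416.44 + 411.21 + 2152.01 + 404.34 = 198574.74
Import duty = 198574.74 × 25% = 49643.69
Buyer bears (A): 126.45 + 416.44 + 411.21 + 2152.01 + 404.34 + 965.58 + 227.54 + 1087.20 = 5790.77
Landed cost (A) = invoice 195064.29 + 5790.77 + duty 49643.69 = 250498.75
Supplier B (CIF):
The CIF price already equals the CIF value: 178873.25
Import duty = 178873.25 × 25% = 44718.31
Buyer bears (B): 965.58 + 227.54 + 1087.20 = 2280.32
Landed cost (B) = invoice 178873.25 + 2280.32 + duty 44718.31 = 225871.88
Difference = |250498.75 − 225871.88| = 24626.87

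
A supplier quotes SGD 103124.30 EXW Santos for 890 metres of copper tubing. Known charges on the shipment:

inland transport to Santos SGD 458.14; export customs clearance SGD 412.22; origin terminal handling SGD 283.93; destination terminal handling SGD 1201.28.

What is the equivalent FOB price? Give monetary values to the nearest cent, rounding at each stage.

FOB price: SGD 104278.59

Not relevant to the conversion: destination terminal — on the buyer under both terms; not part of either seller's price.
From EXW to FOB, the seller additionally bears: inland to port, export clearance, origin terminal.
FOB price = 103124.30 + 458.14 + 412.22 + 283.93 = 104278.59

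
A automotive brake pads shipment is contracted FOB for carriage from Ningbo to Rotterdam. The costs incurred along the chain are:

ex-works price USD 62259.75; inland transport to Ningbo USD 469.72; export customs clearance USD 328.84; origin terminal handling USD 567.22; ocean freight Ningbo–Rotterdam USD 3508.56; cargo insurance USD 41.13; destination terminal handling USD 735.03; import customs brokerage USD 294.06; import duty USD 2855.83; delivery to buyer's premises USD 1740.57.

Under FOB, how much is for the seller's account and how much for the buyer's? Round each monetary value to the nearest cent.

Seller: USD 63625.53; buyer: USD 9175.18

FOB: the seller bears costs until goods are on board at the origin port; the buyer bears freight, insurance and all costs thereafter.
Seller's account: goods 62259.75 + inland to port 469.72 + export clearance 328.84 + origin terminal 567.22 = 63625.53
Buyer's account: freight 3508.56 + insurance 41.13 + destination terminal 735.03 + brokerage 294.06 + duty 2855.83 + delivery 1740.57 = 9175.18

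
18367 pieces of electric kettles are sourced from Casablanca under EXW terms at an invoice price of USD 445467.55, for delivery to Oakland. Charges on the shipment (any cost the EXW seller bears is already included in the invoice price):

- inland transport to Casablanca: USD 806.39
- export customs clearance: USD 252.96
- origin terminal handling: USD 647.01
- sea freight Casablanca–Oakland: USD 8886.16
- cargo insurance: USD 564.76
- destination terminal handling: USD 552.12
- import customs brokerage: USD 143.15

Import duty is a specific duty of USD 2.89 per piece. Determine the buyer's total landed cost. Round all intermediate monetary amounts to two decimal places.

EXW: the seller makes goods available at their premises; the buyer bears all onward costs.
CIF value = EXW price + inland to port + export clearance + origin terminal + freight + insurance = 445467.55 + 806.39 + 252.96 + 647.01 + 8886.16 + 564.76 = 456624.83
Import duty = 18367 × 2.89 = 53080.63
Buyer bears: inland to port 806.39 + export clearance 252.96 + origin terminal 647.01 + freight 8886.16 + insurance 564.76 + destination terminal 552.12 + brokerage 143.15 + duty 53080.63 = 64933.18
Landed cost = invoice 445467.55 + 64933.18 = 510400.73

Total landed cost: USD 510400.73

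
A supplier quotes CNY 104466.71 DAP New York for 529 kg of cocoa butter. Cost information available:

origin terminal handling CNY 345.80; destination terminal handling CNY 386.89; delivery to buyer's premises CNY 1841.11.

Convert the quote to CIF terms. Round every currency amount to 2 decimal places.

CIF price: CNY 102238.71

Not relevant to the conversion: origin terminal — on the seller under both DAP and CIF; already in the DAP price and stays in the CIF price.
From DAP to CIF, the seller no longer bears: destination terminal, delivery.
CIF price = 104466.71 − 386.89 − 1841.11 = 102238.71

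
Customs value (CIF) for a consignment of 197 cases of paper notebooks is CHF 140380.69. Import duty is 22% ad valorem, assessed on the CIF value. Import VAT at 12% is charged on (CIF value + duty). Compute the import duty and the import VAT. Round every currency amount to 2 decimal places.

Import duty = 140380.69 × 22% = 30883.75
VAT base = CIF + duty = 140380.69 + 30883.75 = 171264.44
Import VAT = 171264.44 × 12% = 20551.73

Import duty: CHF 30883.75; import VAT: CHF 20551.73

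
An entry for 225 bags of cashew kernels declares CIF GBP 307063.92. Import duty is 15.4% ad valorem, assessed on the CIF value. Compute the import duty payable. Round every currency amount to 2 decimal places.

Import duty: GBP 47287.84

Import duty = 307063.92 × 15.4% = 47287.84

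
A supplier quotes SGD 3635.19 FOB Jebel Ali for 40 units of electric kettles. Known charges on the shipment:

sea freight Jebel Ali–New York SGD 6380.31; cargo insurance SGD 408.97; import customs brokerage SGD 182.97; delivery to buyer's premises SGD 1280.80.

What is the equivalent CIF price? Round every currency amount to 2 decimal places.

CIF price: SGD 10424.47

Not relevant to the conversion: brokerage, delivery — on the buyer under both terms; not part of either seller's price.
From FOB to CIF, the seller additionally bears: freight, insurance.
CIF price = 3635.19 + 6380.31 + 408.97 = 10424.47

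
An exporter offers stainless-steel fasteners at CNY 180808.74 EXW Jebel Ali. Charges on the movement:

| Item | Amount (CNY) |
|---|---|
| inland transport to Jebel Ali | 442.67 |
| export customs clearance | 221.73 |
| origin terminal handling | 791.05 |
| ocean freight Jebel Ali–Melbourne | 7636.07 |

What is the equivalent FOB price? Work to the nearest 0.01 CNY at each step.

FOB price: CNY 182264.19

Not relevant to the conversion: freight — on the buyer under both terms; not part of either seller's price.
From EXW to FOB, the seller additionally bears: inland to port, export clearance, origin terminal.
FOB price = 180808.74 + 442.67 + 221.73 + 791.05 = 182264.19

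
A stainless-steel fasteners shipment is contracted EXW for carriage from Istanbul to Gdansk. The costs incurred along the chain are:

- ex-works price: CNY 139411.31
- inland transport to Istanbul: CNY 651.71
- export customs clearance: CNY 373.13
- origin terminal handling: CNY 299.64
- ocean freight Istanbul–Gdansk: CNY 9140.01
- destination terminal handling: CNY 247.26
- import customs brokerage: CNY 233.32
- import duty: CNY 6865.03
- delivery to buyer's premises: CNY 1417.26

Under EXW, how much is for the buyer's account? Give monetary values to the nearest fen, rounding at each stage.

Buyer's account: CNY 19227.36

EXW: the seller makes goods available at their premises; the buyer bears all onward costs.
Seller's account: goods 139411.31 = 139411.31
Buyer's account: inland to port 651.71 + export clearance 373.13 + origin terminal 299.64 + freight 9140.01 + destination terminal 247.26 + brokerage 233.32 + duty 6865.03 + delivery 1417.26 = 19227.36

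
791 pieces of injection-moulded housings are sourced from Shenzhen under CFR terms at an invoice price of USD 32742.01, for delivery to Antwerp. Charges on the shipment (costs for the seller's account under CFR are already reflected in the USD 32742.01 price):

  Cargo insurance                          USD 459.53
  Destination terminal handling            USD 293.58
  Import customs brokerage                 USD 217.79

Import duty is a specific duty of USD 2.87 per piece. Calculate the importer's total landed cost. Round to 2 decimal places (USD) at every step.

CFR: the seller pays costs through ocean freight to the destination port, but not insurance.
CIF value = CFR price + insurance = 32742.01 + 459.53 = 33201.54
Import duty = 791 × 2.87 = 2270.17
Buyer bears: insurance 459.53 + destination terminal 293.58 + brokerage 217.79 + duty 2270.17 = 3241.07
Landed cost = invoice 32742.01 + 3241.07 = 35983.08

Total landed cost: USD 35983.08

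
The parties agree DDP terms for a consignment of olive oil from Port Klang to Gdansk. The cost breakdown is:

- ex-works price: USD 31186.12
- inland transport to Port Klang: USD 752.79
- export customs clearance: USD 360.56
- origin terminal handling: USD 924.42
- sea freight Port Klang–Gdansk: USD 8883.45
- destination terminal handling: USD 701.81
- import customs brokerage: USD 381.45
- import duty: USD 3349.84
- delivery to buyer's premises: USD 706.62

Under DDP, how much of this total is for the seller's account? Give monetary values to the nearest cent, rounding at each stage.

Seller's account: USD 47247.06

DDP: the seller bears all costs including import duty.
Seller's account: goods 31186.12 + inland to port 752.79 + export clearance 360.56 + origin terminal 924.42 + freight 8883.45 + destination terminal 701.81 + brokerage 381.45 + duty 3349.84 + delivery 706.62 = 47247.06
Buyer's account: 0.00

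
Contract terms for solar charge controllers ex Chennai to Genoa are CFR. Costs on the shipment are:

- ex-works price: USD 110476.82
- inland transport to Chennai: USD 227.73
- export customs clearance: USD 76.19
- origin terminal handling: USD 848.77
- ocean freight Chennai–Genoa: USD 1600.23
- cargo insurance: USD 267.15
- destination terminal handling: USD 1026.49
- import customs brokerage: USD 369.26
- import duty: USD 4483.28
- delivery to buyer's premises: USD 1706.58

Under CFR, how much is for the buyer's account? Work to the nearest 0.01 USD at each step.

CFR: the seller pays costs through ocean freight to the destination port, but not insurance.
Seller's account: goods 110476.82 + inland to port 227.73 + export clearance 76.19 + origin terminal 848.77 + freight 1600.23 = 113229.74
Buyer's account: insurance 267.15 + destination terminal 1026.49 + brokerage 369.26 + duty 4483.28 + delivery 1706.58 = 7852.76

Buyer's account: USD 7852.76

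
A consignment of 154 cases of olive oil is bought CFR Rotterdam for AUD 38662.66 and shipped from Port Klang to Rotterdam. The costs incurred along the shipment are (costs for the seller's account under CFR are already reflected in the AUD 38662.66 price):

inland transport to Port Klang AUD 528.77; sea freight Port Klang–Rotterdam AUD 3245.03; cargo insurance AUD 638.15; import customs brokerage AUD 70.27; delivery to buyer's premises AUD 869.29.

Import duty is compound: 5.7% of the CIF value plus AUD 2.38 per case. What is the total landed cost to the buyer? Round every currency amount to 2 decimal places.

Total landed cost: AUD 42847.04

CFR: the seller pays costs through ocean freight to the destination port, but not insurance.
Already in the invoice (seller's account under CFR): inland to port, freight — exclude.
CIF value = CFR price + insurance = 38662.66 + 638.15 = 39300.81
Ad valorem component: 39300.81 × 5.7% = 2240.15
Specific component: 154 × 2.38 = 366.52
Import duty = 2240.15 + 366.52 = 2606.67
Buyer bears: insurance 638.15 + brokerage 70.27 + delivery 869.29 + duty 2606.67 = 4184.38
Landed cost = invoice 38662.66 + 4184.38 = 42847.04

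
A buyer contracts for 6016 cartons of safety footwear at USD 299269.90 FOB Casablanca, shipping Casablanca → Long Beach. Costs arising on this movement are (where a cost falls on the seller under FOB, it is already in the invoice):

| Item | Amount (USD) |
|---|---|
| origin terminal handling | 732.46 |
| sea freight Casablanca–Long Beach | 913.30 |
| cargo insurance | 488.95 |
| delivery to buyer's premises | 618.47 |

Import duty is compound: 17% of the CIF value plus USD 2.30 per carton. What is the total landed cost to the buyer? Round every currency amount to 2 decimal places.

Total landed cost: USD 366241.69

FOB: the seller bears costs until goods are on board at the origin port; the buyer bears freight, insurance and all costs thereafter.
Already in the invoice (seller's account under FOB): origin terminal — exclude.
CIF value = FOB price + freight + insurance = 299269.90 + 913.30 + 488.95 = 300672.15
Ad valorem component: 300672.15 × 17% = 51114.27
Specific component: 6016 × 2.30 = 13836.80
Import duty = 51114.27 + 13836.80 = 64951.07
Buyer bears: freight 913.30 + insurance 488.95 + delivery 618.47 + duty 64951.07 = 66971.79
Landed cost = invoice 299269.90 + 66971.79 = 366241.69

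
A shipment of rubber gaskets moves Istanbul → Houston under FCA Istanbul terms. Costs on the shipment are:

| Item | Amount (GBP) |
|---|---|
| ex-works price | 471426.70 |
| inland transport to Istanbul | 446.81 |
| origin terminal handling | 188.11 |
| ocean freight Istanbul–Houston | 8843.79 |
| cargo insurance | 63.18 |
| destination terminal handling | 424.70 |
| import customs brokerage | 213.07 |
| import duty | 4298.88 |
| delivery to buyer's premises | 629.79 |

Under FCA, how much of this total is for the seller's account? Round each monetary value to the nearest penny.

FCA: the seller delivers export-cleared goods to the carrier; the buyer bears costs from that point.
Seller's account: goods 471426.70 + inland to port 446.81 = 471873.51
Buyer's account: origin terminal 188.11 + freight 8843.79 + insurance 63.18 + destination terminal 424.70 + brokerage 213.07 + duty 4298.88 + delivery 629.79 = 14661.52

Seller's account: GBP 471873.51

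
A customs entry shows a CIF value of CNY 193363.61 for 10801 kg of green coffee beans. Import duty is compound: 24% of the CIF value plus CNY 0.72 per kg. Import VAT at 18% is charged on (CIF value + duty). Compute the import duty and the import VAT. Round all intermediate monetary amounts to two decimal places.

Ad valorem component: 193363.61 × 24% = 46407.27
Specific component: 10801 × 0.72 = 7776.72
Import duty = 46407.27 + 7776.72 = 54183.99
VAT base = CIF + duty = 193363.61 + 54183.99 = 247547.60
Import VAT = 247547.60 × 18% = 44558.57

Import duty: CNY 54183.99; import VAT: CNY 44558.57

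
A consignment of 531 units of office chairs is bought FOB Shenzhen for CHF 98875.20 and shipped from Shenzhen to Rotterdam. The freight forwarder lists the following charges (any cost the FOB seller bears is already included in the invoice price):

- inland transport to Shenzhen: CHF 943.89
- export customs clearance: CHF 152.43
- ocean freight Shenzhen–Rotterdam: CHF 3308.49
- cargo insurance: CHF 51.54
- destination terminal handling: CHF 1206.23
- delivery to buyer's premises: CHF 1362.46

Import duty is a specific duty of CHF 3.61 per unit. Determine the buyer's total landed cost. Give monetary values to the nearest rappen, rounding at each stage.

Total landed cost: CHF 106720.83

FOB: the seller bears costs until goods are on board at the origin port; the buyer bears freight, insurance and all costs thereafter.
Already in the invoice (seller's account under FOB): inland to port, export clearance — exclude.
CIF value = FOB price + freight + insurance = 98875.20 + 3308.49 + 51.54 = 102235.23
Import duty = 531 × 3.61 = 1916.91
Buyer bears: freight 3308.49 + insurance 51.54 + destination terminal 1206.23 + delivery 1362.46 + duty 1916.91 = 7845.63
Landed cost = invoice 98875.20 + 7845.63 = 106720.83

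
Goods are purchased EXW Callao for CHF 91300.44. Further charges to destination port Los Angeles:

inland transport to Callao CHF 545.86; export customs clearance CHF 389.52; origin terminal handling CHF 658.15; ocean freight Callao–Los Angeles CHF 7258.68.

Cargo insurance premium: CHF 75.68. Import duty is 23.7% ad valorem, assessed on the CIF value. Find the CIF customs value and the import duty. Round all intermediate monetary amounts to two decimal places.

CIF value: CHF 100228.33; import duty: CHF 23754.11

CIF = EXW price + pre-shipment costs + freight + insurance
CIF = 91300.44 + 545.86 + 389.52 + 658.15 + 7258.68 + 75.68 = 100228.33
Import duty = 100228.33 × 23.7% = 23754.11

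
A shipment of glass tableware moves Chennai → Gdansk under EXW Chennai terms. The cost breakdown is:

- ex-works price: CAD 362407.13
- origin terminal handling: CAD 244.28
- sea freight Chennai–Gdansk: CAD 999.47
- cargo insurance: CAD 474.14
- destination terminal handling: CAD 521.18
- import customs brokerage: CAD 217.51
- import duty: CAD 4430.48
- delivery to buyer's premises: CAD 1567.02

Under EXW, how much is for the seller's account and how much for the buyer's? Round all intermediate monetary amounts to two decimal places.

EXW: the seller makes goods available at their premises; the buyer bears all onward costs.
Seller's account: goods 362407.13 = 362407.13
Buyer's account: origin terminal 244.28 + freight 999.47 + insurance 474.14 + destination terminal 521.18 + brokerage 217.51 + duty 4430.48 + delivery 1567.02 = 8454.08

Seller: CAD 362407.13; buyer: CAD 8454.08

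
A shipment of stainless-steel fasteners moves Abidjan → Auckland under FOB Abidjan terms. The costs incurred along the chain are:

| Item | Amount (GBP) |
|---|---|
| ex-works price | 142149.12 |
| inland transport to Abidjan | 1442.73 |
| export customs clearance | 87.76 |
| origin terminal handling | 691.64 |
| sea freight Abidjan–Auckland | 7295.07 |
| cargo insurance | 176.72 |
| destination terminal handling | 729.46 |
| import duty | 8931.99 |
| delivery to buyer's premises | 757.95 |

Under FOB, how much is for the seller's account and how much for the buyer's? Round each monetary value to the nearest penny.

FOB: the seller bears costs until goods are on board at the origin port; the buyer bears freight, insurance and all costs thereafter.
Seller's account: goods 142149.12 + inland to port 1442.73 + export clearance 87.76 + origin terminal 691.64 = 144371.25
Buyer's account: freight 7295.07 + insurance 176.72 + destination terminal 729.46 + duty 8931.99 + delivery 757.95 = 17891.19

Seller: GBP 144371.25; buyer: GBP 17891.19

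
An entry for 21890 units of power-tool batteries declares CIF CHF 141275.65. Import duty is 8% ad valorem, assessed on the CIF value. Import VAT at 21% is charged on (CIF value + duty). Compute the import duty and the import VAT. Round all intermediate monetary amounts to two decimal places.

Import duty = 141275.65 × 8% = 11302.05
VAT base = CIF + duty = 141275.65 + 11302.05 = 152577.70
Import VAT = 152577.70 × 21% = 32041.32

Import duty: CHF 11302.05; import VAT: CHF 32041.32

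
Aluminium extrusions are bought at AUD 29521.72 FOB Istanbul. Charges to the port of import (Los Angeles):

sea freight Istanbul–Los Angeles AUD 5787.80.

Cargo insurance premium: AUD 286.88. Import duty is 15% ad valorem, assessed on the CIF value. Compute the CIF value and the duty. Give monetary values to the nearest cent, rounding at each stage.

CIF value: AUD 35596.40; import duty: AUD 5339.46

CIF = FOB price + freight + insurance
CIF = 29521.72 + 5787.80 + 286.88 = 35596.40
Import duty = 35596.40 × 15% = 5339.46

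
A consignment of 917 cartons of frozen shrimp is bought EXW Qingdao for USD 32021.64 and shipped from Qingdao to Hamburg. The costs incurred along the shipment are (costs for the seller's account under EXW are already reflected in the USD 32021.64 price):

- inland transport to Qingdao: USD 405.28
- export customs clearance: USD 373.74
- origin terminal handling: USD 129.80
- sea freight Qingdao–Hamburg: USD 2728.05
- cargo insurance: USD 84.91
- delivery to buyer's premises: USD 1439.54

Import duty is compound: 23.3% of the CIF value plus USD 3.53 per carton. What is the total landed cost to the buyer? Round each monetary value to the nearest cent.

EXW: the seller makes goods available at their premises; the buyer bears all onward costs.
CIF value = EXW price + inland to port + export clearance + origin terminal + freight + insurance = 32021.64 + 405.28 + 373.74 + 129.80 + 2728.05 + 84.91 = 35743.42
Ad valorem component: 35743.42 × 23.3% = 8328.22
Specific component: 917 × 3.53 = 3237.01
Import duty = 8328.22 + 3237.01 = 11565.23
Buyer bears: inland to port 405.28 + export clearance 373.74 + origin terminal 129.80 + freight 2728.05 + insurance 84.91 + delivery 1439.54 + duty 11565.23 = 16726.55
Landed cost = invoice 32021.64 + 16726.55 = 48748.19

Total landed cost: USD 48748.19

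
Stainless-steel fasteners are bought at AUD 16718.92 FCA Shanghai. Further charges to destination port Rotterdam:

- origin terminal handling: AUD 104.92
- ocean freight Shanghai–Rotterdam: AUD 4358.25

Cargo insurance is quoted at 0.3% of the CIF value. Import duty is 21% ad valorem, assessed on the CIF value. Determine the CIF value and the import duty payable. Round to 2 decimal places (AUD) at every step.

Let C be the CIF value. C = FCA price + pre-shipment costs + freight + 0.3% × C
C − 0.3% × C = 16718.92 + 104.92 + 4358.25
0.997 × C = 21182.09
C = 21182.09 / 0.997 = 21245.83
Insurance premium = 0.3% × 21245.83 = 63.74
Import duty = 21245.83 × 21% = 4461.62

CIF value: AUD 21245.83; import duty: AUD 4461.62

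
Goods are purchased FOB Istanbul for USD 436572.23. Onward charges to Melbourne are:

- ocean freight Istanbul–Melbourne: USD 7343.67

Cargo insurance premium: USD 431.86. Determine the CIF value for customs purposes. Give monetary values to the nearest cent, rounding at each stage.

CIF = FOB price + freight + insurance
CIF = 436572.23 + 7343.67 + 431.86 = 444347.76

CIF value: USD 444347.76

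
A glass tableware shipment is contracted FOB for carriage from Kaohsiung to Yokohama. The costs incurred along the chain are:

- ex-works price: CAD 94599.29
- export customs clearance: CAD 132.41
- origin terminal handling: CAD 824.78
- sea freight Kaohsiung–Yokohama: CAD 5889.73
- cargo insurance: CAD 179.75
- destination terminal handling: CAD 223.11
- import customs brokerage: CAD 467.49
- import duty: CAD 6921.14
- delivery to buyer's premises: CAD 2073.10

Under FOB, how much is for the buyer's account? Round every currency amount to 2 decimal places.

Buyer's account: CAD 15754.32

FOB: the seller bears costs until goods are on board at the origin port; the buyer bears freight, insurance and all costs thereafter.
Seller's account: goods 94599.29 + export clearance 132.41 + origin terminal 824.78 = 95556.48
Buyer's account: freight 5889.73 + insurance 179.75 + destination terminal 223.11 + brokerage 467.49 + duty 6921.14 + delivery 2073.10 = 15754.32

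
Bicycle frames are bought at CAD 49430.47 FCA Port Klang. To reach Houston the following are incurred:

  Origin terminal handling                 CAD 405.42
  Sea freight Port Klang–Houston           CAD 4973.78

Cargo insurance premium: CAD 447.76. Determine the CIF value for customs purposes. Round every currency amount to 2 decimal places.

CIF = FCA price + pre-shipment costs + freight + insurance
CIF = 49430.47 + 405.42 + 4973.78 + 447.76 = 55257.43

CIF value: CAD 55257.43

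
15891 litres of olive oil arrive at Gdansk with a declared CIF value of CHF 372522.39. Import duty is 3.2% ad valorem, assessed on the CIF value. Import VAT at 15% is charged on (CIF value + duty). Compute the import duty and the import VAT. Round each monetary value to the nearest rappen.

Import duty: CHF 11920.72; import VAT: CHF 57666.47

Import duty = 372522.39 × 3.2% = 11920.72
VAT base = CIF + duty = 372522.39 + 11920.72 = 384443.11
Import VAT = 384443.11 × 15% = 57666.47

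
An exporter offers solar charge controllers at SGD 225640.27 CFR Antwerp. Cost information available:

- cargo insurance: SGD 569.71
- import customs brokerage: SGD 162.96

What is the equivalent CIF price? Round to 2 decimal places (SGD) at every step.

Not relevant to the conversion: brokerage — on the buyer under both terms; not part of either seller's price.
From CFR to CIF, the seller additionally bears: insurance.
CIF price = 225640.27 + 569.71 = 226209.98

CIF price: SGD 226209.98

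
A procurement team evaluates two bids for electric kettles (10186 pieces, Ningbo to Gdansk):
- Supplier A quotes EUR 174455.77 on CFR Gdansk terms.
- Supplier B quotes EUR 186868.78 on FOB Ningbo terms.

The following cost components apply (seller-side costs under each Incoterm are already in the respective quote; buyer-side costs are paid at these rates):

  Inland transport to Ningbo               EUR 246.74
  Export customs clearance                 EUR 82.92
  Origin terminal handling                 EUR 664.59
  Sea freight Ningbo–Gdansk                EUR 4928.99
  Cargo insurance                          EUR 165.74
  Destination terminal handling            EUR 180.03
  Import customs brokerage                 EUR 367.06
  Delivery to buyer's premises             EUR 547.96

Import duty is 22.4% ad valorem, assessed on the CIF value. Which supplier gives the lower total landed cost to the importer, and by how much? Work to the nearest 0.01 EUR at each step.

Supplier A is cheaper by EUR 21226.61

Supplier A (CFR):
CIF value = CFR price + insurance = 174455.77 + 165.74 = 174621.51
Import duty = 174621.51 × 22.4% = 39115.22
Buyer bears (A): 165.74 + 180.03 + 367.06 + 547.96 = 1260.79
Landed cost (A) = invoice 174455.77 + 1260.79 + duty 39115.22 = 214831.78
Supplier B (FOB):
CIF value = FOB price + freight + insurance = 186868.78 + 4928.99 + 165.74 = 191963.51
Import duty = 191963.51 × 22.4% = 42999.83
Buyer bears (B): 4928.99 + 165.74 + 180.03 + 367.06 + 547.96 = 6189.78
Landed cost (B) = invoice 186868.78 + 6189.78 + duty 42999.83 = 236058.39
Difference = |214831.78 − 236058.39| = 21226.61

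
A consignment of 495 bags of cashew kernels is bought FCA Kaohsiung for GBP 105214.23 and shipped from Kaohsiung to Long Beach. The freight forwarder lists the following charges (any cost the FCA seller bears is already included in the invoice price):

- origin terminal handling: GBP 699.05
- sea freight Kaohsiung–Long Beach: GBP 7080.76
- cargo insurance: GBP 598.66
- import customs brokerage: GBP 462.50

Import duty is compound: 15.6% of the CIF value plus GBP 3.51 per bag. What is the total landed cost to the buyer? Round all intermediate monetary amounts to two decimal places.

Total landed cost: GBP 133513.11

FCA: the seller delivers export-cleared goods to the carrier; the buyer bears costs from that point.
CIF value = FCA price + origin terminal + freight + insurance = 105214.23 + 699.05 + 7080.76 + 598.66 = 113592.70
Ad valorem component: 113592.70 × 15.6% = 17720.46
Specific component: 495 × 3.51 = 1737.45
Import duty = 17720.46 + 1737.45 = 19457.91
Buyer bears: origin terminal 699.05 + freight 7080.76 + insurance 598.66 + brokerage 462.50 + duty 19457.91 = 28298.88
Landed cost = invoice 105214.23 + 28298.88 = 133513.11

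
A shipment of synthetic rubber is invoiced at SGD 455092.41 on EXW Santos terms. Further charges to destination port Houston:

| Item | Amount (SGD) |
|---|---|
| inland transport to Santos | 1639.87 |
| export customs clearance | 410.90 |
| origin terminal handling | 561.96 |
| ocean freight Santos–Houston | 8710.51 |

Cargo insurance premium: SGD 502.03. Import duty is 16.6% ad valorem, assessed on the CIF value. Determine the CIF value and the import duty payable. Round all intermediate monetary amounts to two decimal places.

CIF value: SGD 466917.68; import duty: SGD 77508.33

CIF = EXW price + pre-shipment costs + freight + insurance
CIF = 455092.41 + 1639.87 + 410.90 + 561.96 + 8710.51 + 502.03 = 466917.68
Import duty = 466917.68 × 16.6% = 77508.33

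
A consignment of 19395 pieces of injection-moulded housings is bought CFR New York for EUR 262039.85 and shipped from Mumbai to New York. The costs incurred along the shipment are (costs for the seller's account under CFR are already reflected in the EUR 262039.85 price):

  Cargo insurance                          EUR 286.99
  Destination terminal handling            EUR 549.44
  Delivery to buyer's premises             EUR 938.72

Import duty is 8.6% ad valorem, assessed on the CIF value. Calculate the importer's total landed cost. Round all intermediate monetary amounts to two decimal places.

Total landed cost: EUR 286375.11

CFR: the seller pays costs through ocean freight to the destination port, but not insurance.
CIF value = CFR price + insurance = 262039.85 + 286.99 = 262326.84
Import duty = 262326.84 × 8.6% = 22560.11
Buyer bears: insurance 286.99 + destination terminal 549.44 + delivery 938.72 + duty 22560.11 = 24335.26
Landed cost = invoice 262039.85 + 24335.26 = 286375.11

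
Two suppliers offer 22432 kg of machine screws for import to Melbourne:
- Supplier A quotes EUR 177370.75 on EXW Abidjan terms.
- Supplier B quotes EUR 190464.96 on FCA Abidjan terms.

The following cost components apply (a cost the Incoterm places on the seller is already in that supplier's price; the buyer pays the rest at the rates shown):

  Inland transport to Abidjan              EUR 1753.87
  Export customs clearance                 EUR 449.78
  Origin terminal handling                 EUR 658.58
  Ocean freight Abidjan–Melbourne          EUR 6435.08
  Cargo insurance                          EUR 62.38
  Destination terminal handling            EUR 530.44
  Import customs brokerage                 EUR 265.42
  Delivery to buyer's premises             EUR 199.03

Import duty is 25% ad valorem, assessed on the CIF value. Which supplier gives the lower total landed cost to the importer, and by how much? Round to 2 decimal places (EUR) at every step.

Supplier A is cheaper by EUR 13613.20

Supplier A (EXW):
CIF value = EXW price + inland to port + export clearance + origin terminal + freight + insurance = 177370.75 + 1753.87 + 449.78 + 658.58 + 6435.08 + 62.38 = 186730.44
Import duty = 186730.44 × 25% = 46682.61
Buyer bears (A): 1753.87 + 449.78 + 658.58 + 6435.08 + 62.38 + 530.44 + 265.42 + 199.03 = 10354.58
Landed cost (A) = invoice 177370.75 + 10354.58 + duty 46682.61 = 234407.94
Supplier B (FCA):
CIF value = FCA price + origin terminal + freight + insurance = 190464.96 + 658.58 + 6435.08 + 62.38 = 197621.00
Import duty = 197621.00 × 25% = 49405.25
Buyer bears (B): 658.58 + 6435.08 + 62.38 + 530.44 + 265.42 + 199.03 = 8150.93
Landed cost (B) = invoice 190464.96 + 8150.93 + duty 49405.25 = 248021.14
Difference = |234407.94 − 248021.14| = 13613.20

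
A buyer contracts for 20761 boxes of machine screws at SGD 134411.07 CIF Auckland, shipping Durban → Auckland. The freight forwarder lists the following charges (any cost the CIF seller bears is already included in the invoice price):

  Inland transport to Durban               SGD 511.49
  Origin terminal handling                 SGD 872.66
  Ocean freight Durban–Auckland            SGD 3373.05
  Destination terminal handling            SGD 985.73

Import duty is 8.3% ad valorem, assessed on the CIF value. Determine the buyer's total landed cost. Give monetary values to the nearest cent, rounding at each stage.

CIF: the seller pays costs through ocean freight and marine insurance to the destination port.
Already in the invoice (seller's account under CIF): inland to port, origin terminal, freight — exclude.
The CIF price already equals the CIF value: 134411.07
Import duty = 134411.07 × 8.3% = 11156.12
Buyer bears: destination terminal 985.73 + duty 11156.12 = 12141.85
Landed cost = invoice 134411.07 + 12141.85 = 146552.92

Total landed cost: SGD 146552.92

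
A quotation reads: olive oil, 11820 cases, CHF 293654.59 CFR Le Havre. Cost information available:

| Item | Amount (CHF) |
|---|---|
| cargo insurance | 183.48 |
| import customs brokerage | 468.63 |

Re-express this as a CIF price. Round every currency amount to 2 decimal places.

CIF price: CHF 293838.07

Not relevant to the conversion: brokerage — on the buyer under both terms; not part of either seller's price.
From CFR to CIF, the seller additionally bears: insurance.
CIF price = 293654.59 + 183.48 = 293838.07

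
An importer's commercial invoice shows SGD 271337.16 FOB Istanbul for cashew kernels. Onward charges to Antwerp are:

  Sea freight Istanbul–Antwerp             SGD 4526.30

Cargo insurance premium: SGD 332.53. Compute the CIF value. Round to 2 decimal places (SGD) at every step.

CIF value: SGD 276195.99

CIF = FOB price + freight + insurance
CIF = 271337.16 + 4526.30 + 332.53 = 276195.99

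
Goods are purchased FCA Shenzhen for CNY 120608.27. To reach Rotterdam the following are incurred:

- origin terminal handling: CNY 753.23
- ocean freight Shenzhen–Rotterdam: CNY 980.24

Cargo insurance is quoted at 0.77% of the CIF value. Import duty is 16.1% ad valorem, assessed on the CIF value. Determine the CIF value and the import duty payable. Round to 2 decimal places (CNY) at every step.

Let C be the CIF value. C = FCA price + pre-shipment costs + freight + 0.77% × C
C − 0.77% × C = 120608.27 + 753.23 + 980.24
0.9923 × C = 122341.74
C = 122341.74 / 0.9923 = 123291.08
Insurance premium = 0.77% × 123291.08 = 949.34
Import duty = 123291.08 × 16.1% = 19849.86

CIF value: CNY 123291.08; import duty: CNY 19849.86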